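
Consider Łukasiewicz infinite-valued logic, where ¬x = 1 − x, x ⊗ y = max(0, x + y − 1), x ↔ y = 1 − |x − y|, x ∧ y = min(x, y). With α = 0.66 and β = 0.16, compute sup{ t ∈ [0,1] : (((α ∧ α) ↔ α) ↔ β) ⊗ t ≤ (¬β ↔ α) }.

α ∧ α = min(0.66, 0.66) = 0.66
(α ∧ α) ↔ α = 1 − |0.66 − 0.66| = 1 − 0.00 = 1.00
((α ∧ α) ↔ α) ↔ β = 1 − |1.00 − 0.16| = 1 − 0.84 = 0.16
So the left factor is ((α ∧ α) ↔ α) ↔ β = 0.16.
¬β = 1 − 0.16 = 0.84
¬β ↔ α = 1 − |0.84 − 0.66| = 1 − 0.18 = 0.82
So the right-hand bound is ¬β ↔ α = 0.82.
The residuum of the Łukasiewicz t-norm gives the supremum: min(1, 1 − 0.16 + 0.82).
1 − 0.16 + 0.82 = 1.66, so t = min(1, 1.66) = 1.00.
Check: 0.16 ⊗ 1.00 = max(0, 0.16) = 0.16 ≤ 0.82.

1.00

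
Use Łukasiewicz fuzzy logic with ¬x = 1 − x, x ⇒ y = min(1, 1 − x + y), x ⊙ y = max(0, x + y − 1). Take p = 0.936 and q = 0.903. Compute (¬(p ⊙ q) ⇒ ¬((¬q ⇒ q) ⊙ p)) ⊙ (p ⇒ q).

0.870

p ⊙ q = max(0, 0.936 + 0.903 − 1) = max(0, 0.839) = 0.839
¬(p ⊙ q) = 1 − 0.839 = 0.161
¬q = 1 − 0.903 = 0.097
¬q ⇒ q = min(1, 1 − 0.097 + 0.903) = min(1, 1.806) = 1.000
(¬q ⇒ q) ⊙ p = max(0, 1.000 + 0.936 − 1) = max(0, 0.936) = 0.936
¬((¬q ⇒ q) ⊙ p) = 1 − 0.936 = 0.064
¬(p ⊙ q) ⇒ ¬((¬q ⇒ q) ⊙ p) = min(1, 1 − 0.161 + 0.064) = min(1, 0.903) = 0.903
p ⇒ q = min(1, 1 − 0.936 + 0.903) = min(1, 0.967) = 0.967
(¬(p ⊙ q) ⇒ ¬((¬q ⇒ q) ⊙ p)) ⊙ (p ⇒ q) = max(0, 0.903 + 0.967 − 1) = max(0, 0.870) = 0.870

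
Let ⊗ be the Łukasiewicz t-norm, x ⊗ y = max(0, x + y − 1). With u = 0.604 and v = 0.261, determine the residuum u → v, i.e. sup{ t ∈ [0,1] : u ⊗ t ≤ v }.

0.657

The residuum of the Łukasiewicz t-norm gives the supremum: min(1, 1 − 0.604 + 0.261).
1 − 0.604 + 0.261 = 0.657, so t = min(1, 0.657) = 0.657.
Check: 0.604 ⊗ 0.657 = max(0, 0.261) = 0.261 ≤ 0.261.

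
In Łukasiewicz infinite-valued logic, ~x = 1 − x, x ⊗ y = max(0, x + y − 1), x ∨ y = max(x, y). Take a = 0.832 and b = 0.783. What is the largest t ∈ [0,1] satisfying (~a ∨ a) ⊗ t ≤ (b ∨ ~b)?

~a = 1 − 0.832 = 0.168
~a ∨ a = max(0.168, 0.832) = 0.832
So the left factor is ~a ∨ a = 0.832.
~b = 1 − 0.783 = 0.217
b ∨ ~b = max(0.783, 0.217) = 0.783
So the right-hand bound is b ∨ ~b = 0.783.
The residuum of the Łukasiewicz t-norm gives the supremum: min(1, 1 − 0.832 + 0.783).
1 − 0.832 + 0.783 = 0.951, so t = min(1, 0.951) = 0.951.
Check: 0.832 ⊗ 0.951 = max(0, 0.783) = 0.783 ≤ 0.783.

0.951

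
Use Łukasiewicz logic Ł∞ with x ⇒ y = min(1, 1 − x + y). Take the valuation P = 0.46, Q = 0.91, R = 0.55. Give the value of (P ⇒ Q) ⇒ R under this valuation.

P ⇒ Q = min(1, 1 − 0.46 + 0.91) = min(1, 1.45) = 1.00
(P ⇒ Q) ⇒ R = min(1, 1 − 1.00 + 0.55) = min(1, 0.55) = 0.55

0.55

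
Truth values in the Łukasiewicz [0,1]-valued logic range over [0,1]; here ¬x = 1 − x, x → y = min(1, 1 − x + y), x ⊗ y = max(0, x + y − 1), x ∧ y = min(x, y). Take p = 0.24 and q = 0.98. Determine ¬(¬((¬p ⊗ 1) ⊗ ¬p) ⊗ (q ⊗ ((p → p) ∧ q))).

¬p = 1 − 0.24 = 0.76
¬p ⊗ 1 = max(0, 0.76 + 1.00 − 1) = max(0, 0.76) = 0.76
(¬p ⊗ 1) ⊗ ¬p = max(0, 0.76 + 0.76 − 1) = max(0, 0.52) = 0.52
¬((¬p ⊗ 1) ⊗ ¬p) = 1 − 0.52 = 0.48
p → p = min(1, 1 − 0.24 + 0.24) = min(1, 1.00) = 1.00
(p → p) ∧ q = min(1.00, 0.98) = 0.98
q ⊗ ((p → p) ∧ q) = max(0, 0.98 + 0.98 − 1) = max(0, 0.96) = 0.96
¬((¬p ⊗ 1) ⊗ ¬p) ⊗ (q ⊗ ((p → p) ∧ q)) = max(0, 0.48 + 0.96 − 1) = max(0, 0.44) = 0.44
¬(¬((¬p ⊗ 1) ⊗ ¬p) ⊗ (q ⊗ ((p → p) ∧ q))) = 1 − 0.44 = 0.56

0.56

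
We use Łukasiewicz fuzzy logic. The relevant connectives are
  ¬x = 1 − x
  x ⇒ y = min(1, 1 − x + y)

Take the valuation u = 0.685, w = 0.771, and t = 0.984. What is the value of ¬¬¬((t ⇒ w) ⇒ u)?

t ⇒ w = min(1, 1 − 0.984 + 0.771) = min(1, 0.787) = 0.787
(t ⇒ w) ⇒ u = min(1, 1 − 0.787 + 0.685) = min(1, 0.898) = 0.898
¬((t ⇒ w) ⇒ u) = 1 − 0.898 = 0.102
¬¬((t ⇒ w) ⇒ u) = 1 − 0.102 = 0.898
¬¬¬((t ⇒ w) ⇒ u) = 1 − 0.898 = 0.102

0.102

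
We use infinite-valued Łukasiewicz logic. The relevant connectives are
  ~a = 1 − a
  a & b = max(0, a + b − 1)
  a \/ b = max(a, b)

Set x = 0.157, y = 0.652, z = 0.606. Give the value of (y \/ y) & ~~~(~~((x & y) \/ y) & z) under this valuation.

y \/ y = max(0.652, 0.652) = 0.652
x & y = max(0, 0.157 + 0.652 − 1) = max(0, -0.191) = 0.000
(x & y) \/ y = max(0.000, 0.652) = 0.652
~((x & y) \/ y) = 1 − 0.652 = 0.348
~~((x & y) \/ y) = 1 − 0.348 = 0.652
~~((x & y) \/ y) & z = max(0, 0.652 + 0.606 − 1) = max(0, 0.258) = 0.258
~(~~((x & y) \/ y) & z) = 1 − 0.258 = 0.742
~~(~~((x & y) \/ y) & z) = 1 − 0.742 = 0.258
~~~(~~((x & y) \/ y) & z) = 1 − 0.258 = 0.742
(y \/ y) & ~~~(~~((x & y) \/ y) & z) = max(0, 0.652 + 0.742 − 1) = max(0, 0.394) = 0.394

0.394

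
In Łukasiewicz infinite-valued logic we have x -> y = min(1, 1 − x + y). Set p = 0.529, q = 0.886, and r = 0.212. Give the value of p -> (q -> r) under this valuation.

0.797

q -> r = min(1, 1 − 0.886 + 0.212) = min(1, 0.326) = 0.326
p -> (q -> r) = min(1, 1 − 0.529 + 0.326) = min(1, 0.797) = 0.797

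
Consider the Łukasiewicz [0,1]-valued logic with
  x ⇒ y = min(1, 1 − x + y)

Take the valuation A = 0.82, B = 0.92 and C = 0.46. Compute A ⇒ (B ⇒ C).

0.72

B ⇒ C = min(1, 1 − 0.92 + 0.46) = min(1, 0.54) = 0.54
A ⇒ (B ⇒ C) = min(1, 1 − 0.82 + 0.54) = min(1, 0.72) = 0.72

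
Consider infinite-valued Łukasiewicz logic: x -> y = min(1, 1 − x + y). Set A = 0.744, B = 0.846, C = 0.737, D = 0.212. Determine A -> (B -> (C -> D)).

0.885

C -> D = min(1, 1 − 0.737 + 0.212) = min(1, 0.475) = 0.475
B -> (C -> D) = min(1, 1 − 0.846 + 0.475) = min(1, 0.629) = 0.629
A -> (B -> (C -> D)) = min(1, 1 − 0.744 + 0.629) = min(1, 0.885) = 0.885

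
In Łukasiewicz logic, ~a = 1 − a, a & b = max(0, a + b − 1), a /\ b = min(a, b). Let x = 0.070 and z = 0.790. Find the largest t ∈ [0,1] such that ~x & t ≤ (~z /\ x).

0.140

~x = 1 − 0.070 = 0.930
So the left factor is ~x = 0.930.
~z = 1 − 0.790 = 0.210
~z /\ x = min(0.210, 0.070) = 0.070
So the right-hand bound is ~z /\ x = 0.070.
The residuum of the Łukasiewicz t-norm gives the supremum: min(1, 1 − 0.930 + 0.070).
1 − 0.930 + 0.070 = 0.140, so t = min(1, 0.140) = 0.140.
Check: 0.930 & 0.140 = max(0, 0.070) = 0.070 ≤ 0.070.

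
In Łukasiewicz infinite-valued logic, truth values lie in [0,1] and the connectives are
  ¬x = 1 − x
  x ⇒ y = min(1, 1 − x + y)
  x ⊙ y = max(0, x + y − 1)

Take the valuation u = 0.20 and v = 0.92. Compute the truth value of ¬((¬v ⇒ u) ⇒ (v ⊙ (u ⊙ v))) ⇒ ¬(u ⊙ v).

0.92

¬v = 1 − 0.92 = 0.08
¬v ⇒ u = min(1, 1 − 0.08 + 0.20) = min(1, 1.12) = 1.00
u ⊙ v = max(0, 0.20 + 0.92 − 1) = max(0, 0.12) = 0.12
v ⊙ (u ⊙ v) = max(0, 0.92 + 0.12 − 1) = max(0, 0.04) = 0.04
(¬v ⇒ u) ⇒ (v ⊙ (u ⊙ v)) = min(1, 1 − 1.00 + 0.04) = min(1, 0.04) = 0.04
¬((¬v ⇒ u) ⇒ (v ⊙ (u ⊙ v))) = 1 − 0.04 = 0.96
¬(u ⊙ v) = 1 − 0.12 = 0.88
¬((¬v ⇒ u) ⇒ (v ⊙ (u ⊙ v))) ⇒ ¬(u ⊙ v) = min(1, 1 − 0.96 + 0.88) = min(1, 0.92) = 0.92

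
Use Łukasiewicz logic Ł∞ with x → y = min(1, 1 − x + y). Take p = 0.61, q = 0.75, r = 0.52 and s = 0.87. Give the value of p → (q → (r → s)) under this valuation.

r → s = min(1, 1 − 0.52 + 0.87) = min(1, 1.35) = 1.00
q → (r → s) = min(1, 1 − 0.75 + 1.00) = min(1, 1.25) = 1.00
p → (q → (r → s)) = min(1, 1 − 0.61 + 1.00) = min(1, 1.39) = 1.00

1.00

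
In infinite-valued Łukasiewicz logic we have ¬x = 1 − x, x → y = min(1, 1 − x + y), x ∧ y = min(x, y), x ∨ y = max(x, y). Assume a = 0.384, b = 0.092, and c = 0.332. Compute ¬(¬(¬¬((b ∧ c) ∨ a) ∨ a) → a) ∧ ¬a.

b ∧ c = min(0.092, 0.332) = 0.092
(b ∧ c) ∨ a = max(0.092, 0.384) = 0.384
¬((b ∧ c) ∨ a) = 1 − 0.384 = 0.616
¬¬((b ∧ c) ∨ a) = 1 − 0.616 = 0.384
¬¬((b ∧ c) ∨ a) ∨ a = max(0.384, 0.384) = 0.384
¬(¬¬((b ∧ c) ∨ a) ∨ a) = 1 − 0.384 = 0.616
¬(¬¬((b ∧ c) ∨ a) ∨ a) → a = min(1, 1 − 0.616 + 0.384) = min(1, 0.768) = 0.768
¬(¬(¬¬((b ∧ c) ∨ a) ∨ a) → a) = 1 − 0.768 = 0.232
¬a = 1 − 0.384 = 0.616
¬(¬(¬¬((b ∧ c) ∨ a) ∨ a) → a) ∧ ¬a = min(0.232, 0.616) = 0.232

0.232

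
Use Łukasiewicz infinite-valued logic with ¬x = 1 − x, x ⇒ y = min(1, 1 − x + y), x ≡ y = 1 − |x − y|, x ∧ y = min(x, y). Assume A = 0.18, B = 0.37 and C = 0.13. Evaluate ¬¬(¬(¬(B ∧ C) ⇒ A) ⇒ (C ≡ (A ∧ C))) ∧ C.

0.13

B ∧ C = min(0.37, 0.13) = 0.13
¬(B ∧ C) = 1 − 0.13 = 0.87
¬(B ∧ C) ⇒ A = min(1, 1 − 0.87 + 0.18) = min(1, 0.31) = 0.31
¬(¬(B ∧ C) ⇒ A) = 1 − 0.31 = 0.69
A ∧ C = min(0.18, 0.13) = 0.13
C ≡ (A ∧ C) = 1 − |0.13 − 0.13| = 1 − 0.00 = 1.00
¬(¬(B ∧ C) ⇒ A) ⇒ (C ≡ (A ∧ C)) = min(1, 1 − 0.69 + 1.00) = min(1, 1.31) = 1.00
¬(¬(¬(B ∧ C) ⇒ A) ⇒ (C ≡ (A ∧ C))) = 1 − 1.00 = 0.00
¬¬(¬(¬(B ∧ C) ⇒ A) ⇒ (C ≡ (A ∧ C))) = 1 − 0.00 = 1.00
¬¬(¬(¬(B ∧ C) ⇒ A) ⇒ (C ≡ (A ∧ C))) ∧ C = min(1.00, 0.13) = 0.13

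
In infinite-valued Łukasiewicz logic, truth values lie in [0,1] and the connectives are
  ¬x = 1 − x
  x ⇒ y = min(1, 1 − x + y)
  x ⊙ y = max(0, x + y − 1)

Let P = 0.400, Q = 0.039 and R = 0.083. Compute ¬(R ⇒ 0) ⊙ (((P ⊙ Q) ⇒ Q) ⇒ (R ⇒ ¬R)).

R ⇒ 0 = min(1, 1 − 0.083 + 0.000) = min(1, 0.917) = 0.917
¬(R ⇒ 0) = 1 − 0.917 = 0.083
P ⊙ Q = max(0, 0.400 + 0.039 − 1) = max(0, -0.561) = 0.000
(P ⊙ Q) ⇒ Q = min(1, 1 − 0.000 + 0.039) = min(1, 1.039) = 1.000
¬R = 1 − 0.083 = 0.917
R ⇒ ¬R = min(1, 1 − 0.083 + 0.917) = min(1, 1.834) = 1.000
((P ⊙ Q) ⇒ Q) ⇒ (R ⇒ ¬R) = min(1, 1 − 1.000 + 1.000) = min(1, 1.000) = 1.000
¬(R ⇒ 0) ⊙ (((P ⊙ Q) ⇒ Q) ⇒ (R ⇒ ¬R)) = max(0, 0.083 + 1.000 − 1) = max(0, 0.083) = 0.083

0.083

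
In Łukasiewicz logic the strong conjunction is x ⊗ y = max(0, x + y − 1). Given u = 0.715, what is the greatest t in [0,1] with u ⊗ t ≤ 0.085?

0.370

The residuum of the Łukasiewicz t-norm gives the supremum: min(1, 1 − 0.715 + 0.085).
1 − 0.715 + 0.085 = 0.370, so t = min(1, 0.370) = 0.370.
Check: 0.715 ⊗ 0.370 = max(0, 0.085) = 0.085 ≤ 0.085.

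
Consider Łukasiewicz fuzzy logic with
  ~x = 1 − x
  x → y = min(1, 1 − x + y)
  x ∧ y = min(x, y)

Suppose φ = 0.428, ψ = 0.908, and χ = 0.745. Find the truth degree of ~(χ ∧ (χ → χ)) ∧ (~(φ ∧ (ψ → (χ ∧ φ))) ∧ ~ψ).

0.092

χ → χ = min(1, 1 − 0.745 + 0.745) = min(1, 1.000) = 1.000
χ ∧ (χ → χ) = min(0.745, 1.000) = 0.745
~(χ ∧ (χ → χ)) = 1 − 0.745 = 0.255
χ ∧ φ = min(0.745, 0.428) = 0.428
ψ → (χ ∧ φ) = min(1, 1 − 0.908 + 0.428) = min(1, 0.520) = 0.520
φ ∧ (ψ → (χ ∧ φ)) = min(0.428, 0.520) = 0.428
~(φ ∧ (ψ → (χ ∧ φ))) = 1 − 0.428 = 0.572
~ψ = 1 − 0.908 = 0.092
~(φ ∧ (ψ → (χ ∧ φ))) ∧ ~ψ = min(0.572, 0.092) = 0.092
~(χ ∧ (χ → χ)) ∧ (~(φ ∧ (ψ → (χ ∧ φ))) ∧ ~ψ) = min(0.255, 0.092) = 0.092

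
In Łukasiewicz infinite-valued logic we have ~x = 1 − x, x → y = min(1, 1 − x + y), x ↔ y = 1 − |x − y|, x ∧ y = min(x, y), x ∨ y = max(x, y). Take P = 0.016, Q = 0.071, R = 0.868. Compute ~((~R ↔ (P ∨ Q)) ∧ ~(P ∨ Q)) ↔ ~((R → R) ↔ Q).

0.142

~R = 1 − 0.868 = 0.132
P ∨ Q = max(0.016, 0.071) = 0.071
~R ↔ (P ∨ Q) = 1 − |0.132 − 0.071| = 1 − 0.061 = 0.939
~(P ∨ Q) = 1 − 0.071 = 0.929
(~R ↔ (P ∨ Q)) ∧ ~(P ∨ Q) = min(0.939, 0.929) = 0.929
~((~R ↔ (P ∨ Q)) ∧ ~(P ∨ Q)) = 1 − 0.929 = 0.071
R → R = min(1, 1 − 0.868 + 0.868) = min(1, 1.000) = 1.000
(R → R) ↔ Q = 1 − |1.000 − 0.071| = 1 − 0.929 = 0.071
~((R → R) ↔ Q) = 1 − 0.071 = 0.929
~((~R ↔ (P ∨ Q)) ∧ ~(P ∨ Q)) ↔ ~((R → R) ↔ Q) = 1 − |0.071 − 0.929| = 1 − 0.858 = 0.142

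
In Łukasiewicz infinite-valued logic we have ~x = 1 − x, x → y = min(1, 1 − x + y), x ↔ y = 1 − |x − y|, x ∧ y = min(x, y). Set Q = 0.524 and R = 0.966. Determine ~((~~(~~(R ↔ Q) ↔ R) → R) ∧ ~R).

0.966

R ↔ Q = 1 − |0.966 − 0.524| = 1 − 0.442 = 0.558
~(R ↔ Q) = 1 − 0.558 = 0.442
~~(R ↔ Q) = 1 − 0.442 = 0.558
~~(R ↔ Q) ↔ R = 1 − |0.558 − 0.966| = 1 − 0.408 = 0.592
~(~~(R ↔ Q) ↔ R) = 1 − 0.592 = 0.408
~~(~~(R ↔ Q) ↔ R) = 1 − 0.408 = 0.592
~~(~~(R ↔ Q) ↔ R) → R = min(1, 1 − 0.592 + 0.966) = min(1, 1.374) = 1.000
~R = 1 − 0.966 = 0.034
(~~(~~(R ↔ Q) ↔ R) → R) ∧ ~R = min(1.000, 0.034) = 0.034
~((~~(~~(R ↔ Q) ↔ R) → R) ∧ ~R) = 1 − 0.034 = 0.966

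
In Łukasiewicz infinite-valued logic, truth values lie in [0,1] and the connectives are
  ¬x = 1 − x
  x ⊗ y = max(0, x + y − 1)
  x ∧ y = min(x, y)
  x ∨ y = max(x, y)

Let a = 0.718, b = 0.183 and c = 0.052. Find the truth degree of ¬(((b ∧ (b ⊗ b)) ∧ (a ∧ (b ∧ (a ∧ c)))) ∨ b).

b ⊗ b = max(0, 0.183 + 0.183 − 1) = max(0, -0.634) = 0.000
b ∧ (b ⊗ b) = min(0.183, 0.000) = 0.000
a ∧ c = min(0.718, 0.052) = 0.052
b ∧ (a ∧ c) = min(0.183, 0.052) = 0.052
a ∧ (b ∧ (a ∧ c)) = min(0.718, 0.052) = 0.052
(b ∧ (b ⊗ b)) ∧ (a ∧ (b ∧ (a ∧ c))) = min(0.000, 0.052) = 0.000
((b ∧ (b ⊗ b)) ∧ (a ∧ (b ∧ (a ∧ c)))) ∨ b = max(0.000, 0.183) = 0.183
¬(((b ∧ (b ⊗ b)) ∧ (a ∧ (b ∧ (a ∧ c)))) ∨ b) = 1 − 0.183 = 0.817

0.817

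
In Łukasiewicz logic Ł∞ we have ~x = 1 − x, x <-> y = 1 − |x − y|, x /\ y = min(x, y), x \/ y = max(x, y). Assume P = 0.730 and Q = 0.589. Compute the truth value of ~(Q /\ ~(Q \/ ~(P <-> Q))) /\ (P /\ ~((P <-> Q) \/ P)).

P <-> Q = 1 − |0.730 − 0.589| = 1 − 0.141 = 0.859
~(P <-> Q) = 1 − 0.859 = 0.141
Q \/ ~(P <-> Q) = max(0.589, 0.141) = 0.589
~(Q \/ ~(P <-> Q)) = 1 − 0.589 = 0.411
Q /\ ~(Q \/ ~(P <-> Q)) = min(0.589, 0.411) = 0.411
~(Q /\ ~(Q \/ ~(P <-> Q))) = 1 − 0.411 = 0.589
(P <-> Q) \/ P = max(0.859, 0.730) = 0.859
~((P <-> Q) \/ P) = 1 − 0.859 = 0.141
P /\ ~((P <-> Q) \/ P) = min(0.730, 0.141) = 0.141
~(Q /\ ~(Q \/ ~(P <-> Q))) /\ (P /\ ~((P <-> Q) \/ P)) = min(0.589, 0.141) = 0.141

0.141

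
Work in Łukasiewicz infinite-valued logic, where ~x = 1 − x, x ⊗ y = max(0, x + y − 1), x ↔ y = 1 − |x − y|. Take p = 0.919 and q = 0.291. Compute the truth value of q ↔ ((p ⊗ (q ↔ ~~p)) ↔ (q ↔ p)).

~p = 1 − 0.919 = 0.081
~~p = 1 − 0.081 = 0.919
q ↔ ~~p = 1 − |0.291 − 0.919| = 1 − 0.628 = 0.372
p ⊗ (q ↔ ~~p) = max(0, 0.919 + 0.372 − 1) = max(0, 0.291) = 0.291
q ↔ p = 1 − |0.291 − 0.919| = 1 − 0.628 = 0.372
(p ⊗ (q ↔ ~~p)) ↔ (q ↔ p) = 1 − |0.291 − 0.372| = 1 − 0.081 = 0.919
q ↔ ((p ⊗ (q ↔ ~~p)) ↔ (q ↔ p)) = 1 − |0.291 − 0.919| = 1 − 0.628 = 0.372

0.372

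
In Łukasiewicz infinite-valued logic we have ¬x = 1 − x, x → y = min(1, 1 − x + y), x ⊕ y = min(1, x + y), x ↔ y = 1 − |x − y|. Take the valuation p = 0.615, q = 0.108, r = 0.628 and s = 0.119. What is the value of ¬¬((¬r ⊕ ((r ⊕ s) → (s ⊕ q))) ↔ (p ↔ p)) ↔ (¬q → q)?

¬r = 1 − 0.628 = 0.372
r ⊕ s = min(1, 0.628 + 0.119) = min(1, 0.747) = 0.747
s ⊕ q = min(1, 0.119 + 0.108) = min(1, 0.227) = 0.227
(r ⊕ s) → (s ⊕ q) = min(1, 1 − 0.747 + 0.227) = min(1, 0.480) = 0.480
¬r ⊕ ((r ⊕ s) → (s ⊕ q)) = min(1, 0.372 + 0.480) = min(1, 0.852) = 0.852
p ↔ p = 1 − |0.615 − 0.615| = 1 − 0.000 = 1.000
(¬r ⊕ ((r ⊕ s) → (s ⊕ q))) ↔ (p ↔ p) = 1 − |0.852 − 1.000| = 1 − 0.148 = 0.852
¬((¬r ⊕ ((r ⊕ s) → (s ⊕ q))) ↔ (p ↔ p)) = 1 − 0.852 = 0.148
¬¬((¬r ⊕ ((r ⊕ s) → (s ⊕ q))) ↔ (p ↔ p)) = 1 − 0.148 = 0.852
¬q = 1 − 0.108 = 0.892
¬q → q = min(1, 1 − 0.892 + 0.108) = min(1, 0.216) = 0.216
¬¬((¬r ⊕ ((r ⊕ s) → (s ⊕ q))) ↔ (p ↔ p)) ↔ (¬q → q) = 1 − |0.852 − 0.216| = 1 − 0.636 = 0.364

0.364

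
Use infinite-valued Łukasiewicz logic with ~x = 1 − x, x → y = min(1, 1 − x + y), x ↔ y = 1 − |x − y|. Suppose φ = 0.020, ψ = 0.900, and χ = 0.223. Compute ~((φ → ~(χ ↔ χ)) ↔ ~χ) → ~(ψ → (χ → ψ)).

0.797

χ ↔ χ = 1 − |0.223 − 0.223| = 1 − 0.000 = 1.000
~(χ ↔ χ) = 1 − 1.000 = 0.000
φ → ~(χ ↔ χ) = min(1, 1 − 0.020 + 0.000) = min(1, 0.980) = 0.980
~χ = 1 − 0.223 = 0.777
(φ → ~(χ ↔ χ)) ↔ ~χ = 1 − |0.980 − 0.777| = 1 − 0.203 = 0.797
~((φ → ~(χ ↔ χ)) ↔ ~χ) = 1 − 0.797 = 0.203
χ → ψ = min(1, 1 − 0.223 + 0.900) = min(1, 1.677) = 1.000
ψ → (χ → ψ) = min(1, 1 − 0.900 + 1.000) = min(1, 1.100) = 1.000
~(ψ → (χ → ψ)) = 1 − 1.000 = 0.000
~((φ → ~(χ ↔ χ)) ↔ ~χ) → ~(ψ → (χ → ψ)) = min(1, 1 − 0.203 + 0.000) = min(1, 0.797) = 0.797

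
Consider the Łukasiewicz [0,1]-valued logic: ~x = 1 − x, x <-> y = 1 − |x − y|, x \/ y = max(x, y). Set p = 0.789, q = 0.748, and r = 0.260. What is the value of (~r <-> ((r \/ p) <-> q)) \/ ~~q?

0.781

~r = 1 − 0.260 = 0.740
r \/ p = max(0.260, 0.789) = 0.789
(r \/ p) <-> q = 1 − |0.789 − 0.748| = 1 − 0.041 = 0.959
~r <-> ((r \/ p) <-> q) = 1 − |0.740 − 0.959| = 1 − 0.219 = 0.781
~q = 1 − 0.748 = 0.252
~~q = 1 − 0.252 = 0.748
(~r <-> ((r \/ p) <-> q)) \/ ~~q = max(0.781, 0.748) = 0.781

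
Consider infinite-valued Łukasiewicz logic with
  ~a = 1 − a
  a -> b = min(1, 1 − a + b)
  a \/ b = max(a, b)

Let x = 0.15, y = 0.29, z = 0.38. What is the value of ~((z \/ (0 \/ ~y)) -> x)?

~y = 1 − 0.29 = 0.71
0 \/ ~y = max(0.00, 0.71) = 0.71
z \/ (0 \/ ~y) = max(0.38, 0.71) = 0.71
(z \/ (0 \/ ~y)) -> x = min(1, 1 − 0.71 + 0.15) = min(1, 0.44) = 0.44
~((z \/ (0 \/ ~y)) -> x) = 1 − 0.44 = 0.56

0.56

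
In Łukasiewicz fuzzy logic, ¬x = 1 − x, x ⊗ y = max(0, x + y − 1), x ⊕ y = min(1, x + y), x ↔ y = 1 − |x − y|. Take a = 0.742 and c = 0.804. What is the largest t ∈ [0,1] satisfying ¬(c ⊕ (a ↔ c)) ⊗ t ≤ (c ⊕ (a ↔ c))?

a ↔ c = 1 − |0.742 − 0.804| = 1 − 0.062 = 0.938
c ⊕ (a ↔ c) = min(1, 0.804 + 0.938) = min(1, 1.742) = 1.000
¬(c ⊕ (a ↔ c)) = 1 − 1.000 = 0.000
So the left factor is ¬(c ⊕ (a ↔ c)) = 0.000.
So the right-hand bound is c ⊕ (a ↔ c) = 1.000.
The residuum of the Łukasiewicz t-norm gives the supremum: min(1, 1 − 0.000 + 1.000).
1 − 0.000 + 1.000 = 2.000, so t = min(1, 2.000) = 1.000.
Check: 0.000 ⊗ 1.000 = max(0, 0.000) = 0.000 ≤ 1.000.

1.000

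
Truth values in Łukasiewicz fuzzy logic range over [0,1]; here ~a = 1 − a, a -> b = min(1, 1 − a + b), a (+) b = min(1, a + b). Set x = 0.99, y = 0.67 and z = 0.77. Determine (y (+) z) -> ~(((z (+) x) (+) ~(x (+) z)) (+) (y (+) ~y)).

y (+) z = min(1, 0.67 + 0.77) = min(1, 1.44) = 1.00
z (+) x = min(1, 0.77 + 0.99) = min(1, 1.76) = 1.00
x (+) z = min(1, 0.99 + 0.77) = min(1, 1.76) = 1.00
~(x (+) z) = 1 − 1.00 = 0.00
(z (+) x) (+) ~(x (+) z) = min(1, 1.00 + 0.00) = min(1, 1.00) = 1.00
~y = 1 − 0.67 = 0.33
y (+) ~y = min(1, 0.67 + 0.33) = min(1, 1.00) = 1.00
((z (+) x) (+) ~(x (+) z)) (+) (y (+) ~y) = min(1, 1.00 + 1.00) = min(1, 2.00) = 1.00
~(((z (+) x) (+) ~(x (+) z)) (+) (y (+) ~y)) = 1 − 1.00 = 0.00
(y (+) z) -> ~(((z (+) x) (+) ~(x (+) z)) (+) (y (+) ~y)) = min(1, 1 − 1.00 + 0.00) = min(1, 0.00) = 0.00

0.00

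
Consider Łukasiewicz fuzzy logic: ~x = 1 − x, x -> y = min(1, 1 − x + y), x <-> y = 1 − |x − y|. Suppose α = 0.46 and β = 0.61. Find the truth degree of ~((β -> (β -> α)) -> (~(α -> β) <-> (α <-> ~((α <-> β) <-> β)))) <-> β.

0.83

β -> α = min(1, 1 − 0.61 + 0.46) = min(1, 0.85) = 0.85
β -> (β -> α) = min(1, 1 − 0.61 + 0.85) = min(1, 1.24) = 1.00
α -> β = min(1, 1 − 0.46 + 0.61) = min(1, 1.15) = 1.00
~(α -> β) = 1 − 1.00 = 0.00
α <-> β = 1 − |0.46 − 0.61| = 1 − 0.15 = 0.85
(α <-> β) <-> β = 1 − |0.85 − 0.61| = 1 − 0.24 = 0.76
~((α <-> β) <-> β) = 1 − 0.76 = 0.24
α <-> ~((α <-> β) <-> β) = 1 − |0.46 − 0.24| = 1 − 0.22 = 0.78
~(α -> β) <-> (α <-> ~((α <-> β) <-> β)) = 1 − |0.00 − 0.78| = 1 − 0.78 = 0.22
(β -> (β -> α)) -> (~(α -> β) <-> (α <-> ~((α <-> β) <-> β))) = min(1, 1 − 1.00 + 0.22) = min(1, 0.22) = 0.22
~((β -> (β -> α)) -> (~(α -> β) <-> (α <-> ~((α <-> β) <-> β)))) = 1 − 0.22 = 0.78
~((β -> (β -> α)) -> (~(α -> β) <-> (α <-> ~((α <-> β) <-> β)))) <-> β = 1 − |0.78 − 0.61| = 1 − 0.17 = 0.83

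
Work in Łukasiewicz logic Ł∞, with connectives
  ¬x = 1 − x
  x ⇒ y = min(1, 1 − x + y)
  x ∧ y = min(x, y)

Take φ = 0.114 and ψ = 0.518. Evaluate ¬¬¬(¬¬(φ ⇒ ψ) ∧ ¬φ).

φ ⇒ ψ = min(1, 1 − 0.114 + 0.518) = min(1, 1.404) = 1.000
¬(φ ⇒ ψ) = 1 − 1.000 = 0.000
¬¬(φ ⇒ ψ) = 1 − 0.000 = 1.000
¬φ = 1 − 0.114 = 0.886
¬¬(φ ⇒ ψ) ∧ ¬φ = min(1.000, 0.886) = 0.886
¬(¬¬(φ ⇒ ψ) ∧ ¬φ) = 1 − 0.886 = 0.114
¬¬(¬¬(φ ⇒ ψ) ∧ ¬φ) = 1 − 0.114 = 0.886
¬¬¬(¬¬(φ ⇒ ψ) ∧ ¬φ) = 1 − 0.886 = 0.114

0.114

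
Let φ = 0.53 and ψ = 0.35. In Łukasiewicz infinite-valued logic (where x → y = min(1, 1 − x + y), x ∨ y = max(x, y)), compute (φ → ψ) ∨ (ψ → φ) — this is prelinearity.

φ → ψ = min(1, 1 − 0.53 + 0.35) = min(1, 0.82) = 0.82
ψ → φ = min(1, 1 − 0.35 + 0.53) = min(1, 1.18) = 1.00
(φ → ψ) ∨ (ψ → φ) = max(0.82, 1.00) = 1.00
(As expected: a Ł∞-tautology — holds in every MV-chain.)

1.00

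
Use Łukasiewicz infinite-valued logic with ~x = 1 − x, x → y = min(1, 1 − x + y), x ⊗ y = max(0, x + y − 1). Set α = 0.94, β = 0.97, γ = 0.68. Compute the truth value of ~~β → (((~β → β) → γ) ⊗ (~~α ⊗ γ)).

~β = 1 − 0.97 = 0.03
~~β = 1 − 0.03 = 0.97
~β → β = min(1, 1 − 0.03 + 0.97) = min(1, 1.94) = 1.00
(~β → β) → γ = min(1, 1 − 1.00 + 0.68) = min(1, 0.68) = 0.68
~α = 1 − 0.94 = 0.06
~~α = 1 − 0.06 = 0.94
~~α ⊗ γ = max(0, 0.94 + 0.68 − 1) = max(0, 0.62) = 0.62
((~β → β) → γ) ⊗ (~~α ⊗ γ) = max(0, 0.68 + 0.62 − 1) = max(0, 0.30) = 0.30
~~β → (((~β → β) → γ) ⊗ (~~α ⊗ γ)) = min(1, 1 − 0.97 + 0.30) = min(1, 0.33) = 0.33

0.33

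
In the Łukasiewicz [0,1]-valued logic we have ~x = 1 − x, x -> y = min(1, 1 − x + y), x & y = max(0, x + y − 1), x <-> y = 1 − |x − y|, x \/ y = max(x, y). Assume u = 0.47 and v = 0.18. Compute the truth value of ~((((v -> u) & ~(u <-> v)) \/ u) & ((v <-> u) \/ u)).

v -> u = min(1, 1 − 0.18 + 0.47) = min(1, 1.29) = 1.00
u <-> v = 1 − |0.47 − 0.18| = 1 − 0.29 = 0.71
~(u <-> v) = 1 − 0.71 = 0.29
(v -> u) & ~(u <-> v) = max(0, 1.00 + 0.29 − 1) = max(0, 0.29) = 0.29
((v -> u) & ~(u <-> v)) \/ u = max(0.29, 0.47) = 0.47
v <-> u = 1 − |0.18 − 0.47| = 1 − 0.29 = 0.71
(v <-> u) \/ u = max(0.71, 0.47) = 0.71
(((v -> u) & ~(u <-> v)) \/ u) & ((v <-> u) \/ u) = max(0, 0.47 + 0.71 − 1) = max(0, 0.18) = 0.18
~((((v -> u) & ~(u <-> v)) \/ u) & ((v <-> u) \/ u)) = 1 − 0.18 = 0.82

0.82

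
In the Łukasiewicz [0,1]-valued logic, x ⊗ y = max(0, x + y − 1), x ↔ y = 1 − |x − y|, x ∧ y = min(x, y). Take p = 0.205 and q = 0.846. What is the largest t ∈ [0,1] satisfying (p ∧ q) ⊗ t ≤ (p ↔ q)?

p ∧ q = min(0.205, 0.846) = 0.205
So the left factor is p ∧ q = 0.205.
p ↔ q = 1 − |0.205 − 0.846| = 1 − 0.641 = 0.359
So the right-hand bound is p ↔ q = 0.359.
The residuum of the Łukasiewicz t-norm gives the supremum: min(1, 1 − 0.205 + 0.359).
1 − 0.205 + 0.359 = 1.154, so t = min(1, 1.154) = 1.000.
Check: 0.205 ⊗ 1.000 = max(0, 0.205) = 0.205 ≤ 0.359.

1.000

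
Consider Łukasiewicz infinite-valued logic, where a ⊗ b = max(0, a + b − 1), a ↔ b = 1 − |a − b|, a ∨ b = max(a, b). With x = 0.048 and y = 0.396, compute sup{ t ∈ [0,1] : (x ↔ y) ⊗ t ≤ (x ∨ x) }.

0.396

x ↔ y = 1 − |0.048 − 0.396| = 1 − 0.348 = 0.652
So the left factor is x ↔ y = 0.652.
x ∨ x = max(0.048, 0.048) = 0.048
So the right-hand bound is x ∨ x = 0.048.
The residuum of the Łukasiewicz t-norm gives the supremum: min(1, 1 − 0.652 + 0.048).
1 − 0.652 + 0.048 = 0.396, so t = min(1, 0.396) = 0.396.
Check: 0.652 ⊗ 0.396 = max(0, 0.048) = 0.048 ≤ 0.048.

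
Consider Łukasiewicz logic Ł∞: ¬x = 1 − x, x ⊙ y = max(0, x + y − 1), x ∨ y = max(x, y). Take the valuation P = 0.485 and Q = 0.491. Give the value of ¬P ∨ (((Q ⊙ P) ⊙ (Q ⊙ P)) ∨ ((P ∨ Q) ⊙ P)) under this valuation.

0.515

¬P = 1 − 0.485 = 0.515
Q ⊙ P = max(0, 0.491 + 0.485 − 1) = max(0, -0.024) = 0.000
(Q ⊙ P) ⊙ (Q ⊙ P) = max(0, 0.000 + 0.000 − 1) = max(0, -1.000) = 0.000
P ∨ Q = max(0.485, 0.491) = 0.491
(P ∨ Q) ⊙ P = max(0, 0.491 + 0.485 − 1) = max(0, -0.024) = 0.000
((Q ⊙ P) ⊙ (Q ⊙ P)) ∨ ((P ∨ Q) ⊙ P) = max(0.000, 0.000) = 0.000
¬P ∨ (((Q ⊙ P) ⊙ (Q ⊙ P)) ∨ ((P ∨ Q) ⊙ P)) = max(0.515, 0.000) = 0.515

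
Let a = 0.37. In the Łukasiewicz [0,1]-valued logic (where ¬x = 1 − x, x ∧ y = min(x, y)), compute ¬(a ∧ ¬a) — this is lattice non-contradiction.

0.63

¬a = 1 − 0.37 = 0.63
a ∧ ¬a = min(0.37, 0.63) = 0.37
¬(a ∧ ¬a) = 1 − 0.37 = 0.63
(The value 0.63 < 1 shows this instance is not satisfied; not a Ł∞-tautology — its value is 1 − min(a, 1−a).)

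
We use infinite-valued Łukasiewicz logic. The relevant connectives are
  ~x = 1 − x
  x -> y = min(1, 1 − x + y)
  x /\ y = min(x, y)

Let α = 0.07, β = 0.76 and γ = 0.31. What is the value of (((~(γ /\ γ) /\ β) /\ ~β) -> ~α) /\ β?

γ /\ γ = min(0.31, 0.31) = 0.31
~(γ /\ γ) = 1 − 0.31 = 0.69
~(γ /\ γ) /\ β = min(0.69, 0.76) = 0.69
~β = 1 − 0.76 = 0.24
(~(γ /\ γ) /\ β) /\ ~β = min(0.69, 0.24) = 0.24
~α = 1 − 0.07 = 0.93
((~(γ /\ γ) /\ β) /\ ~β) -> ~α = min(1, 1 − 0.24 + 0.93) = min(1, 1.69) = 1.00
(((~(γ /\ γ) /\ β) /\ ~β) -> ~α) /\ β = min(1.00, 0.76) = 0.76

0.76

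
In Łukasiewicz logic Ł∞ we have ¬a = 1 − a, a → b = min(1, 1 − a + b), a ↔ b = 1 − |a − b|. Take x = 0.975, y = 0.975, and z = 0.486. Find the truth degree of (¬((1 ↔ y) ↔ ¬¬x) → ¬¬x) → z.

1 ↔ y = 1 − |1.000 − 0.975| = 1 − 0.025 = 0.975
¬x = 1 − 0.975 = 0.025
¬¬x = 1 − 0.025 = 0.975
(1 ↔ y) ↔ ¬¬x = 1 − |0.975 − 0.975| = 1 − 0.000 = 1.000
¬((1 ↔ y) ↔ ¬¬x) = 1 − 1.000 = 0.000
¬((1 ↔ y) ↔ ¬¬x) → ¬¬x = min(1, 1 − 0.000 + 0.975) = min(1, 1.975) = 1.000
(¬((1 ↔ y) ↔ ¬¬x) → ¬¬x) → z = min(1, 1 − 1.000 + 0.486) = min(1, 0.486) = 0.486

0.486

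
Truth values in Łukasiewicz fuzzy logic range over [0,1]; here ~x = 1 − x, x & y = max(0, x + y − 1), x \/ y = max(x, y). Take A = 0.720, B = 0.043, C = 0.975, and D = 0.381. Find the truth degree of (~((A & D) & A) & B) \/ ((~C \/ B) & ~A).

0.043

A & D = max(0, 0.720 + 0.381 − 1) = max(0, 0.101) = 0.101
(A & D) & A = max(0, 0.101 + 0.720 − 1) = max(0, -0.179) = 0.000
~((A & D) & A) = 1 − 0.000 = 1.000
~((A & D) & A) & B = max(0, 1.000 + 0.043 − 1) = max(0, 0.043) = 0.043
~C = 1 − 0.975 = 0.025
~C \/ B = max(0.025, 0.043) = 0.043
~A = 1 − 0.720 = 0.280
(~C \/ B) & ~A = max(0, 0.043 + 0.280 − 1) = max(0, -0.677) = 0.000
(~((A & D) & A) & B) \/ ((~C \/ B) & ~A) = max(0.043, 0.000) = 0.043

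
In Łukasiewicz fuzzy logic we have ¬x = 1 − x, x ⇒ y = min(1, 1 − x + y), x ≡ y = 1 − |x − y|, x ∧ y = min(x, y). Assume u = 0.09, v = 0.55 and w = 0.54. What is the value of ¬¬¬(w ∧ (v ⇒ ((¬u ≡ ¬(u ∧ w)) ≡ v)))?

¬u = 1 − 0.09 = 0.91
u ∧ w = min(0.09, 0.54) = 0.09
¬(u ∧ w) = 1 − 0.09 = 0.91
¬u ≡ ¬(u ∧ w) = 1 − |0.91 − 0.91| = 1 − 0.00 = 1.00
(¬u ≡ ¬(u ∧ w)) ≡ v = 1 − |1.00 − 0.55| = 1 − 0.45 = 0.55
v ⇒ ((¬u ≡ ¬(u ∧ w)) ≡ v) = min(1, 1 − 0.55 + 0.55) = min(1, 1.00) = 1.00
w ∧ (v ⇒ ((¬u ≡ ¬(u ∧ w)) ≡ v)) = min(0.54, 1.00) = 0.54
¬(w ∧ (v ⇒ ((¬u ≡ ¬(u ∧ w)) ≡ v))) = 1 − 0.54 = 0.46
¬¬(w ∧ (v ⇒ ((¬u ≡ ¬(u ∧ w)) ≡ v))) = 1 − 0.46 = 0.54
¬¬¬(w ∧ (v ⇒ ((¬u ≡ ¬(u ∧ w)) ≡ v))) = 1 − 0.54 = 0.46

0.46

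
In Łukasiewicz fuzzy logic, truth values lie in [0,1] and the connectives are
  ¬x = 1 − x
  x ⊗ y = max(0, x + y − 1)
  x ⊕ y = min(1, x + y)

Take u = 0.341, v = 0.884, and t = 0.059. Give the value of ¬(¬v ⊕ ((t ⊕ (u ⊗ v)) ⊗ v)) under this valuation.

0.716

¬v = 1 − 0.884 = 0.116
u ⊗ v = max(0, 0.341 + 0.884 − 1) = max(0, 0.225) = 0.225
t ⊕ (u ⊗ v) = min(1, 0.059 + 0.225) = min(1, 0.284) = 0.284
(t ⊕ (u ⊗ v)) ⊗ v = max(0, 0.284 + 0.884 − 1) = max(0, 0.168) = 0.168
¬v ⊕ ((t ⊕ (u ⊗ v)) ⊗ v) = min(1, 0.116 + 0.168) = min(1, 0.284) = 0.284
¬(¬v ⊕ ((t ⊕ (u ⊗ v)) ⊗ v)) = 1 − 0.284 = 0.716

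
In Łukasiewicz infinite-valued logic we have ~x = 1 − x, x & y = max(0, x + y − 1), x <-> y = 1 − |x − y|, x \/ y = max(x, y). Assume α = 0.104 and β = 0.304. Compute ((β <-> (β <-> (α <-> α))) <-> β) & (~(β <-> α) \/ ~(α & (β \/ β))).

α <-> α = 1 − |0.104 − 0.104| = 1 − 0.000 = 1.000
β <-> (α <-> α) = 1 − |0.304 − 1.000| = 1 − 0.696 = 0.304
β <-> (β <-> (α <-> α)) = 1 − |0.304 − 0.304| = 1 − 0.000 = 1.000
(β <-> (β <-> (α <-> α))) <-> β = 1 − |1.000 − 0.304| = 1 − 0.696 = 0.304
β <-> α = 1 − |0.304 − 0.104| = 1 − 0.200 = 0.800
~(β <-> α) = 1 − 0.800 = 0.200
β \/ β = max(0.304, 0.304) = 0.304
α & (β \/ β) = max(0, 0.104 + 0.304 − 1) = max(0, -0.592) = 0.000
~(α & (β \/ β)) = 1 − 0.000 = 1.000
~(β <-> α) \/ ~(α & (β \/ β)) = max(0.200, 1.000) = 1.000
((β <-> (β <-> (α <-> α))) <-> β) & (~(β <-> α) \/ ~(α & (β \/ β))) = max(0, 0.304 + 1.000 − 1) = max(0, 0.304) = 0.304

0.304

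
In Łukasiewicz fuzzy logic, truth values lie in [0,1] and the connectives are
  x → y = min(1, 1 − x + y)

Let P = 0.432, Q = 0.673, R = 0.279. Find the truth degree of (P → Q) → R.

0.279

P → Q = min(1, 1 − 0.432 + 0.673) = min(1, 1.241) = 1.000
(P → Q) → R = min(1, 1 − 1.000 + 0.279) = min(1, 0.279) = 0.279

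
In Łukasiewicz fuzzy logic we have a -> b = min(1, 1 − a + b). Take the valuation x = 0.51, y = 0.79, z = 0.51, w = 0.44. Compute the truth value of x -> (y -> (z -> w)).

z -> w = min(1, 1 − 0.51 + 0.44) = min(1, 0.93) = 0.93
y -> (z -> w) = min(1, 1 − 0.79 + 0.93) = min(1, 1.14) = 1.00
x -> (y -> (z -> w)) = min(1, 1 − 0.51 + 1.00) = min(1, 1.49) = 1.00

1.00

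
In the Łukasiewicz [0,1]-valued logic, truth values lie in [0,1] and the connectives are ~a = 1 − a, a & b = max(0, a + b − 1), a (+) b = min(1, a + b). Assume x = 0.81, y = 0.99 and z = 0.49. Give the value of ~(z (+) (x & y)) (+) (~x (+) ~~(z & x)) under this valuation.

x & y = max(0, 0.81 + 0.99 − 1) = max(0, 0.80) = 0.80
z (+) (x & y) = min(1, 0.49 + 0.80) = min(1, 1.29) = 1.00
~(z (+) (x & y)) = 1 − 1.00 = 0.00
~x = 1 − 0.81 = 0.19
z & x = max(0, 0.49 + 0.81 − 1) = max(0, 0.30) = 0.30
~(z & x) = 1 − 0.30 = 0.70
~~(z & x) = 1 − 0.70 = 0.30
~x (+) ~~(z & x) = min(1, 0.19 + 0.30) = min(1, 0.49) = 0.49
~(z (+) (x & y)) (+) (~x (+) ~~(z & x)) = min(1, 0.00 + 0.49) = min(1, 0.49) = 0.49

0.49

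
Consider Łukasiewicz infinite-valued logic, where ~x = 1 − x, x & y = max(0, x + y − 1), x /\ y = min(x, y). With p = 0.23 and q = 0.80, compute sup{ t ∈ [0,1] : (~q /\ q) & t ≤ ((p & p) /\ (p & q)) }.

~q = 1 − 0.80 = 0.20
~q /\ q = min(0.20, 0.80) = 0.20
So the left factor is ~q /\ q = 0.20.
p & p = max(0, 0.23 + 0.23 − 1) = max(0, -0.54) = 0.00
p & q = max(0, 0.23 + 0.80 − 1) = max(0, 0.03) = 0.03
(p & p) /\ (p & q) = min(0.00, 0.03) = 0.00
So the right-hand bound is (p & p) /\ (p & q) = 0.00.
The residuum of the Łukasiewicz t-norm gives the supremum: min(1, 1 − 0.20 + 0.00).
1 − 0.20 + 0.00 = 0.80, so t = min(1, 0.80) = 0.80.
Check: 0.20 & 0.80 = max(0, 0.00) = 0.00 ≤ 0.00.

0.80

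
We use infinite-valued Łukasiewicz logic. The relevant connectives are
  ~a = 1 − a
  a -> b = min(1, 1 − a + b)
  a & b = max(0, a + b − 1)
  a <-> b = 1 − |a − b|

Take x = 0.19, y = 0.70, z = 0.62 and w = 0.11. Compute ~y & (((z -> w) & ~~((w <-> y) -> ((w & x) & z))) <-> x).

~y = 1 − 0.70 = 0.30
z -> w = min(1, 1 − 0.62 + 0.11) = min(1, 0.49) = 0.49
w <-> y = 1 − |0.11 − 0.70| = 1 − 0.59 = 0.41
w & x = max(0, 0.11 + 0.19 − 1) = max(0, -0.70) = 0.00
(w & x) & z = max(0, 0.00 + 0.62 − 1) = max(0, -0.38) = 0.00
(w <-> y) -> ((w & x) & z) = min(1, 1 − 0.41 + 0.00) = min(1, 0.59) = 0.59
~((w <-> y) -> ((w & x) & z)) = 1 − 0.59 = 0.41
~~((w <-> y) -> ((w & x) & z)) = 1 − 0.41 = 0.59
(z -> w) & ~~((w <-> y) -> ((w & x) & z)) = max(0, 0.49 + 0.59 − 1) = max(0, 0.08) = 0.08
((z -> w) & ~~((w <-> y) -> ((w & x) & z))) <-> x = 1 − |0.08 − 0.19| = 1 − 0.11 = 0.89
~y & (((z -> w) & ~~((w <-> y) -> ((w & x) & z))) <-> x) = max(0, 0.30 + 0.89 − 1) = max(0, 0.19) = 0.19

0.19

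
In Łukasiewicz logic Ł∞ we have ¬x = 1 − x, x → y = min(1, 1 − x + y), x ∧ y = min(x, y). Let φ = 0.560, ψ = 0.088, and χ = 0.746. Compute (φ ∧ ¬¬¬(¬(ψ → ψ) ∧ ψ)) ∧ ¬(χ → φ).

0.186

ψ → ψ = min(1, 1 − 0.088 + 0.088) = min(1, 1.000) = 1.000
¬(ψ → ψ) = 1 − 1.000 = 0.000
¬(ψ → ψ) ∧ ψ = min(0.000, 0.088) = 0.000
¬(¬(ψ → ψ) ∧ ψ) = 1 − 0.000 = 1.000
¬¬(¬(ψ → ψ) ∧ ψ) = 1 − 1.000 = 0.000
¬¬¬(¬(ψ → ψ) ∧ ψ) = 1 − 0.000 = 1.000
φ ∧ ¬¬¬(¬(ψ → ψ) ∧ ψ) = min(0.560, 1.000) = 0.560
χ → φ = min(1, 1 − 0.746 + 0.560) = min(1, 0.814) = 0.814
¬(χ → φ) = 1 − 0.814 = 0.186
(φ ∧ ¬¬¬(¬(ψ → ψ) ∧ ψ)) ∧ ¬(χ → φ) = min(0.560, 0.186) = 0.186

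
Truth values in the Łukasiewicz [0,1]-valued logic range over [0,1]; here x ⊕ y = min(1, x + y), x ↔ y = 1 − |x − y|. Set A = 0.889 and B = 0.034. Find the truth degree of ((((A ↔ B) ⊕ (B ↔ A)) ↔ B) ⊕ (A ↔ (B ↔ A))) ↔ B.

0.034

A ↔ B = 1 − |0.889 − 0.034| = 1 − 0.855 = 0.145
B ↔ A = 1 − |0.034 − 0.889| = 1 − 0.855 = 0.145
(A ↔ B) ⊕ (B ↔ A) = min(1, 0.145 + 0.145) = min(1, 0.290) = 0.290
((A ↔ B) ⊕ (B ↔ A)) ↔ B = 1 − |0.290 − 0.034| = 1 − 0.256 = 0.744
A ↔ (B ↔ A) = 1 − |0.889 − 0.145| = 1 − 0.744 = 0.256
(((A ↔ B) ⊕ (B ↔ A)) ↔ B) ⊕ (A ↔ (B ↔ A)) = min(1, 0.744 + 0.256) = min(1, 1.000) = 1.000
((((A ↔ B) ⊕ (B ↔ A)) ↔ B) ⊕ (A ↔ (B ↔ A))) ↔ B = 1 − |1.000 − 0.034| = 1 − 0.966 = 0.034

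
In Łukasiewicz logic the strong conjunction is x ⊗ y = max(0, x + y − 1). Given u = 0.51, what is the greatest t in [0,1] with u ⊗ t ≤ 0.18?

The residuum of the Łukasiewicz t-norm gives the supremum: min(1, 1 − 0.51 + 0.18).
1 − 0.51 + 0.18 = 0.67, so t = min(1, 0.67) = 0.67.
Check: 0.51 ⊗ 0.67 = max(0, 0.18) = 0.18 ≤ 0.18.

0.67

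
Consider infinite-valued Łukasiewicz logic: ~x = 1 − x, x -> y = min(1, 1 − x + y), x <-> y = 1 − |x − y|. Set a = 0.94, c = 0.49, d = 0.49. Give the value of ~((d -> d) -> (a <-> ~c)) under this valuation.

d -> d = min(1, 1 − 0.49 + 0.49) = min(1, 1.00) = 1.00
~c = 1 − 0.49 = 0.51
a <-> ~c = 1 − |0.94 − 0.51| = 1 − 0.43 = 0.57
(d -> d) -> (a <-> ~c) = min(1, 1 − 1.00 + 0.57) = min(1, 0.57) = 0.57
~((d -> d) -> (a <-> ~c)) = 1 − 0.57 = 0.43

0.43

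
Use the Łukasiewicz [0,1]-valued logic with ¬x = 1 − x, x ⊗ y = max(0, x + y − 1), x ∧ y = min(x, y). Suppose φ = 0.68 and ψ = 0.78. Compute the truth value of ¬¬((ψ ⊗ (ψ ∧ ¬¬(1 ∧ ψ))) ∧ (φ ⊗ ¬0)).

1 ∧ ψ = min(1.00, 0.78) = 0.78
¬(1 ∧ ψ) = 1 − 0.78 = 0.22
¬¬(1 ∧ ψ) = 1 − 0.22 = 0.78
ψ ∧ ¬¬(1 ∧ ψ) = min(0.78, 0.78) = 0.78
ψ ⊗ (ψ ∧ ¬¬(1 ∧ ψ)) = max(0, 0.78 + 0.78 − 1) = max(0, 0.56) = 0.56
¬0 = 1 − 0.00 = 1.00
φ ⊗ ¬0 = max(0, 0.68 + 1.00 − 1) = max(0, 0.68) = 0.68
(ψ ⊗ (ψ ∧ ¬¬(1 ∧ ψ))) ∧ (φ ⊗ ¬0) = min(0.56, 0.68) = 0.56
¬((ψ ⊗ (ψ ∧ ¬¬(1 ∧ ψ))) ∧ (φ ⊗ ¬0)) = 1 − 0.56 = 0.44
¬¬((ψ ⊗ (ψ ∧ ¬¬(1 ∧ ψ))) ∧ (φ ⊗ ¬0)) = 1 − 0.44 = 0.56

0.56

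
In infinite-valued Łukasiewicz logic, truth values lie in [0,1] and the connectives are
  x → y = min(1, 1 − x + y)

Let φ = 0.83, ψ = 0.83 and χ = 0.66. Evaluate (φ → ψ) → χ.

φ → ψ = min(1, 1 − 0.83 + 0.83) = min(1, 1.00) = 1.00
(φ → ψ) → χ = min(1, 1 − 1.00 + 0.66) = min(1, 0.66) = 0.66

0.66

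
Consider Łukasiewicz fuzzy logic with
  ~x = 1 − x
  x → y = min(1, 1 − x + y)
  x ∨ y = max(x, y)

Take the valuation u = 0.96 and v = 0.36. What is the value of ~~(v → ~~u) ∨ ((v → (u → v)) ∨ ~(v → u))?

~u = 1 − 0.96 = 0.04
~~u = 1 − 0.04 = 0.96
v → ~~u = min(1, 1 − 0.36 + 0.96) = min(1, 1.60) = 1.00
~(v → ~~u) = 1 − 1.00 = 0.00
~~(v → ~~u) = 1 − 0.00 = 1.00
u → v = min(1, 1 − 0.96 + 0.36) = min(1, 0.40) = 0.40
v → (u → v) = min(1, 1 − 0.36 + 0.40) = min(1, 1.04) = 1.00
v → u = min(1, 1 − 0.36 + 0.96) = min(1, 1.60) = 1.00
~(v → u) = 1 − 1.00 = 0.00
(v → (u → v)) ∨ ~(v → u) = max(1.00, 0.00) = 1.00
~~(v → ~~u) ∨ ((v → (u → v)) ∨ ~(v → u)) = max(1.00, 1.00) = 1.00

1.00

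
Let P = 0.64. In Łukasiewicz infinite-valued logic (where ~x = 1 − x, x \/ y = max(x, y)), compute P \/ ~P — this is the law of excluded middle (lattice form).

~P = 1 − 0.64 = 0.36
P \/ ~P = max(0.64, 0.36) = 0.64
(The value 0.64 < 1 shows this instance is not satisfied; not a Ł∞-tautology — its value is max(a, 1−a).)

0.64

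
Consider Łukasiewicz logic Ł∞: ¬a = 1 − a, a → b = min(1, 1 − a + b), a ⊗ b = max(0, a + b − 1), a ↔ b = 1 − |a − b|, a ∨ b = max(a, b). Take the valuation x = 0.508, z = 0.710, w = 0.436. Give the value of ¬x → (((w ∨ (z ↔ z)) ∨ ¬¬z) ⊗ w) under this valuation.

¬x = 1 − 0.508 = 0.492
z ↔ z = 1 − |0.710 − 0.710| = 1 − 0.000 = 1.000
w ∨ (z ↔ z) = max(0.436, 1.000) = 1.000
¬z = 1 − 0.710 = 0.290
¬¬z = 1 − 0.290 = 0.710
(w ∨ (z ↔ z)) ∨ ¬¬z = max(1.000, 0.710) = 1.000
((w ∨ (z ↔ z)) ∨ ¬¬z) ⊗ w = max(0, 1.000 + 0.436 − 1) = max(0, 0.436) = 0.436
¬x → (((w ∨ (z ↔ z)) ∨ ¬¬z) ⊗ w) = min(1, 1 − 0.492 + 0.436) = min(1, 0.944) = 0.944

0.944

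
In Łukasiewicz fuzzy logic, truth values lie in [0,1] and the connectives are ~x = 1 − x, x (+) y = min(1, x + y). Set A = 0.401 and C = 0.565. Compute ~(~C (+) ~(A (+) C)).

~C = 1 − 0.565 = 0.435
A (+) C = min(1, 0.401 + 0.565) = min(1, 0.966) = 0.966
~(A (+) C) = 1 − 0.966 = 0.034
~C (+) ~(A (+) C) = min(1, 0.435 + 0.034) = min(1, 0.469) = 0.469
~(~C (+) ~(A (+) C)) = 1 − 0.469 = 0.531

0.531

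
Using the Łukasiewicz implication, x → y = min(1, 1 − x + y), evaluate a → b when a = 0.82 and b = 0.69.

a → b = min(1, 1 − 0.82 + 0.69) = min(1, 0.87) = 0.87
For comparison, the Gödel implication (1 if x ≤ y else y) would give 0.69.

0.87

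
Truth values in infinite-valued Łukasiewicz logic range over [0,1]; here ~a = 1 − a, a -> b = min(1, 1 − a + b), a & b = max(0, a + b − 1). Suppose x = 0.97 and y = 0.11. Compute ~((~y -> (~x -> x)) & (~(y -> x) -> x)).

~y = 1 − 0.11 = 0.89
~x = 1 − 0.97 = 0.03
~x -> x = min(1, 1 − 0.03 + 0.97) = min(1, 1.94) = 1.00
~y -> (~x -> x) = min(1, 1 − 0.89 + 1.00) = min(1, 1.11) = 1.00
y -> x = min(1, 1 − 0.11 + 0.97) = min(1, 1.86) = 1.00
~(y -> x) = 1 − 1.00 = 0.00
~(y -> x) -> x = min(1, 1 − 0.00 + 0.97) = min(1, 1.97) = 1.00
(~y -> (~x -> x)) & (~(y -> x) -> x) = max(0, 1.00 + 1.00 − 1) = max(0, 1.00) = 1.00
~((~y -> (~x -> x)) & (~(y -> x) -> x)) = 1 − 1.00 = 0.00

0.00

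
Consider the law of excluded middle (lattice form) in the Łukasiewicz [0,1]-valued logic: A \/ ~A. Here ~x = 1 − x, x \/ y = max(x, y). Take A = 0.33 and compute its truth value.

~A = 1 − 0.33 = 0.67
A \/ ~A = max(0.33, 0.67) = 0.67
(The value 0.67 < 1 shows this instance is not satisfied; not a Ł∞-tautology — its value is max(a, 1−a).)

0.67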